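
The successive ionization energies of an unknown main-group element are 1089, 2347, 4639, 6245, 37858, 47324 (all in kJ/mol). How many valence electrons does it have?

4

Look for the largest jump between consecutive ionization energies: IE5/IE4 ≈ 6.1, far larger than any earlier ratio.
That jump marks the point where a core electron is being removed. So the atom has 4 valence electrons.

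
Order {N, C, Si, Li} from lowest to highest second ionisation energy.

Si, C, N, Li

Consider each +1 ion: N⁺ still has 4 valence electrons; C⁺ still has 3 valence electrons; Si⁺ still has 3 valence electrons; Li⁺ is the bare [He] core.
Core electrons are held far more tightly than valence electrons, so Li tops the IE_2 order.
Valence configurations: N⁺ [He]2s²2p², C⁺ [He]2s²2p¹, Si⁺ [Ne]3s²3p¹.
Tabulated IE_2 (kJ/mol): N 2856, C 2353, Si 1577, Li 7298.
Overall IE_2 order: Si < C < N < Li.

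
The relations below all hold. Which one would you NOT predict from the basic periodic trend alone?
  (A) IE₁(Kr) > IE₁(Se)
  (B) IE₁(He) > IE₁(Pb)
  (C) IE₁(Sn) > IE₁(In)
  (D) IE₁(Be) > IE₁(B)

The general trend: first ionisation energy increases across a period and decreases down a group.
(A) Kr (period 4, group 18) vs Se (period 4, group 16): the stated order agrees with the simple trend.
(B) He (period 1, group 18) vs Pb (period 6, group 14): the stated order agrees with the simple trend.
(C) Sn (period 5, group 14) vs In (period 5, group 13): the stated order agrees with the simple trend.
(D) Be (period 2, group 2) vs B (period 2, group 13): the stated order contradicts the simple trend.
The exception is (D): removing B's lone 2p electron is easier than breaking Be's filled 2s².

(D)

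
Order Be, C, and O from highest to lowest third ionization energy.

Be > O > C

Consider each +2 ion: Be²⁺ is the bare [He] core; C²⁺ still has 2 valence electrons; O²⁺ still has 4 valence electrons.
Pulling an electron out of a noble-gas core costs far more than removing a remaining valence electron, so Be sits at the high end of IE_3.
Valence configurations: C²⁺ [He]2s², O²⁺ [He]2s²2p².
The numbers (kJ/mol): Be 14849, C 4620, O 5300.
So the third ionization energies run C < O < Be.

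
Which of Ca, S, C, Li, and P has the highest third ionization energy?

Li

Consider each +2 ion: Ca²⁺ is the bare [Ar] core; S²⁺ still has 4 valence electrons; C²⁺ still has 2 valence electrons; Li²⁺ is already 1 electron into the core; P²⁺ still has 3 valence electrons.
Breaking into a closed-shell core is much more expensive than removing a leftover valence electron — Ca and Li have the largest IE_3 here.
Valence configurations: S²⁺ [Ne]3s²3p², C²⁺ [He]2s², P²⁺ [Ne]3s²3p¹.
The numbers (kJ/mol): Ca 4912, S 3357, C 4620, Li 11815, P 2914.
Overall IE_3 order: P < S < C < Ca < Li.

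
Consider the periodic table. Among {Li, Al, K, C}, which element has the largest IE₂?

Li

After 1 electron has been removed, what remains? Li⁺ is the bare [He] core; Al⁺ still has 2 valence electrons; K⁺ is the bare [Ar] core; C⁺ still has 3 valence electrons.
Breaking into a closed-shell core is much more expensive than removing a leftover valence electron — K and Li have the largest IE_2 here.
Valence configurations: Al⁺ [Ne]3s², C⁺ [He]2s²2p¹.
The numbers (kJ/mol): Li 7298, Al 1817, K 3052, C 2353.
Putting it together, IE_2: Al < C < K < Li.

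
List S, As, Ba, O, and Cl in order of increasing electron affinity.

Ba, As, O, S, Cl

EA tends to increase across a period and decrease down a group, though the pattern is less regular than for IE or radius.
Neither a single period nor a single group — weigh both effects.
As > Ba: relative to Ba, both the across-period and down-group shifts push As's electron affinity up.
O > As: relative to As, both the across-period and down-group shifts push O's electron affinity up.
S > O: this pair runs against the simple trend — see the exception note.
Cl > S: both are in period 3; the period trend gives Cl the larger value.
Note the exception: S has a higher electron affinity than O, contrary to the simple trend — the compact 2p subshell of O repels the added electron more than S's larger 3p does.
Approximate values (kJ/mol): O 141, S 200, Cl 349, As 78, Ba 14.
So from lowest to highest: Ba < As < O < S < Cl.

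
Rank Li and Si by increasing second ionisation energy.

After 1 electron has been removed, what remains? Li⁺ is the bare [He] core; Si⁺ still has 3 valence electrons.
Core electrons are held far more tightly than valence electrons, so Li tops the IE_2 order.
Approximate IE_2 values (kJ/mol): Li 7298, Si 1577.
Overall IE_2 order: Si < Li.

Si < Li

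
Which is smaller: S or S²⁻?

Forming S²⁻ adds 2 electrons to S. More electron–electron repulsion in the same shell, with unchanged nuclear charge, lets the cloud expand.
An anion is larger than its parent atom: S²⁻ > S.

S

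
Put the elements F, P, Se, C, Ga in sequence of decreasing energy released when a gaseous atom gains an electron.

F > Se > C > P > Ga

Atoms with high Z_eff and room in the valence shell (especially the halogens) have the most exothermic electron affinities.
Here both period and group differ, so the two effects have to be weighed against each other.
P > Ga: relative to Ga, both the across-period and down-group shifts push P's electron affinity up.
C > P: period and group pull opposite ways; the down-group shift dominates (122 vs 72 kJ/mol).
Se > C: period and group pull opposite ways; the across-period shift dominates (195 vs 122 kJ/mol).
F > Se: relative to Se, both the across-period and down-group shifts push F's electron affinity up.
Approximate values (kJ/mol): C 122, F 328, P 72, Ga 29, Se 195.
So from highest to lowest: F > Se > C > P > Ga.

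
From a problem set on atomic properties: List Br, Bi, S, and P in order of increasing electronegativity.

P is in period 3, group 15; S is in period 3, group 16; Br is in period 4, group 17; Bi is in period 6, group 15.
EN rises left→right (higher Z_eff, smaller atoms) and falls top→bottom (larger, more shielded atoms).
Here both period and group differ, so the two effects have to be weighed against each other.
P > Bi: P sits above Bi in group 15, so the down-group effect alone puts P higher.
S > P: S lies to the right of P in period 3, so the across-period effect alone puts S higher.
Br > S: period and group pull opposite ways; the across-period shift dominates (2.96 vs 2.58).
For reference (Pauling): P 2.19, S 2.58, Br 2.96, Bi 2.02.
So from lowest to highest: Bi < P < S < Br.

Bi < P < S < Br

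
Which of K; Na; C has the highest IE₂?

After 1 electron has been removed, what remains? K⁺ is the bare [Ar] core; Na⁺ is the bare [Ne] core; C⁺ still has 3 valence electrons.
Breaking into a closed-shell core is much more expensive than removing a leftover valence electron — K and Na have the largest IE_2 here.
The numbers (kJ/mol): K 3052, Na 4562, C 2353.
So the second ionization energies run C < K < Na.

Na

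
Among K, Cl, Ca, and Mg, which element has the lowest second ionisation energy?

IE_2 is the cost of taking one more electron from the +1 cation: K⁺ is the bare [Ar] core; Cl⁺ still has 6 valence electrons; Ca⁺ still has 1 valence electron; Mg⁺ still has 1 valence electron.
Pulling an electron out of a noble-gas core costs far more than removing a remaining valence electron, so K sits at the high end of IE_2.
Valence configurations: Cl⁺ [Ne]3s²3p⁴, Ca⁺ [Ar]4s¹, Mg⁺ [Ne]3s¹.
Approximate IE_2 values (kJ/mol): K 3052, Cl 2298, Ca 1145, Mg 1451.
Putting it together, IE_2: Ca < Mg < Cl < K.

Ca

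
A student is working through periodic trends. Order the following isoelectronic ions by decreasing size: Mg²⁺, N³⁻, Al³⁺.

All of these have 10 electrons, so size is governed by nuclear charge alone: the more protons, the stronger the pull on the same electron cloud, and the smaller the ion.
Nuclear charges: Al³⁺ (Z=13), Mg²⁺ (Z=12), N³⁻ (Z=7).
Largest to smallest: N³⁻ > Mg²⁺ > Al³⁺.

N³⁻ > Mg²⁺ > Al³⁺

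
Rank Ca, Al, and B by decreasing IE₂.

B > Al > Ca

IE_2 is the cost of taking one more electron from the +1 cation: Ca⁺ still has 1 valence electron; Al⁺ still has 2 valence electrons; B⁺ still has 2 valence electrons.
All are still removing valence electrons, so compare the +1 ions as you would atoms: IE_2 generally rises across a period (higher Z_eff) and falls down a group (larger shell), subject to the usual subshell exceptions.
Valence configurations: Ca⁺ [Ar]4s¹, Al⁺ [Ne]3s², B⁺ [He]2s².
Tabulated IE_2 (kJ/mol): Ca 1145, Al 1817, B 2427.
Overall IE_2 order: Ca < Al < B.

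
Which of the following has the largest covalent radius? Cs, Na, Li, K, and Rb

Cs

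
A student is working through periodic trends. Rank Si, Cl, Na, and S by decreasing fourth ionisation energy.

Na, Cl, S, Si

IE_4 is the cost of taking one more electron from the +3 cation: Si³⁺ still has 1 valence electron; Cl³⁺ still has 4 valence electrons; Na³⁺ is already 2 electrons into the core; S³⁺ still has 3 valence electrons.
Pulling an electron out of a noble-gas core costs far more than removing a remaining valence electron, so Na sits at the high end of IE_4.
Valence configurations: Si³⁺ [Ne]3s¹, Cl³⁺ [Ne]3s²3p², S³⁺ [Ne]3s²3p¹.
Approximate IE_4 values (kJ/mol): Si 4356, Cl 5159, Na 9543, S 4556.
Overall IE_4 order: Si < S < Cl < Na.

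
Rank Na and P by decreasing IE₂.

The second ionization energy removes an electron from the +1 ion. For each element: Na⁺ is the bare [Ne] core; P⁺ still has 4 valence electrons.
Breaking into a closed-shell core is much more expensive than removing a leftover valence electron — Na has the largest IE_2 here.
Approximate IE_2 values (kJ/mol): Na 4562, P 1907.
Hence IE_2: P < Na.

Na > P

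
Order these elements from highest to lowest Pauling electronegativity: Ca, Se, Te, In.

Ca is in period 4, group 2; Se is in period 4, group 16; In is in period 5, group 13; Te is in period 5, group 16.
Atoms toward the upper right of the periodic table pull bonding electrons most strongly.
Neither a single period nor a single group — weigh both effects.
In > Ca: the two effects oppose for this pair; the across-period effect wins (1.78 vs 1.00).
Te > In: both are in period 5; the period trend gives Te the larger value.
Se > Te: Se sits above Te in group 16, so the down-group effect alone puts Se higher.
For reference (Pauling): Ca 1.00, Se 2.55, In 1.78, Te 2.10.
So from highest to lowest: Se > Te > In > Ca.

Se, Te, In, Ca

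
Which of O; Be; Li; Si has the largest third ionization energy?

Be

The third ionization energy removes an electron from the +2 ion. For each element: O²⁺ still has 4 valence electrons; Be²⁺ is the bare [He] core; Li²⁺ is already 1 electron into the core; Si²⁺ still has 2 valence electrons.
Breaking into a closed-shell core is much more expensive than removing a leftover valence electron — Li and Be have the largest IE_3 here.
Valence configurations: O²⁺ [He]2s²2p², Si²⁺ [Ne]3s².
Approximate IE_3 values (kJ/mol): O 5300, Be 14849, Li 11815, Si 3232.
So the third ionization energies run Si < O < Li < Be.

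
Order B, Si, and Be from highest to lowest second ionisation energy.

B, Be, Si

After 1 electron has been removed, what remains? B⁺ still has 2 valence electrons; Si⁺ still has 3 valence electrons; Be⁺ still has 1 valence electron.
All are still removing valence electrons, so compare the +1 ions as you would atoms: IE_2 generally rises across a period (higher Z_eff) and falls down a group (larger shell), subject to the usual subshell exceptions.
Valence configurations: B⁺ [He]2s², Si⁺ [Ne]3s²3p¹, Be⁺ [He]2s¹.
The numbers (kJ/mol): B 2427, Si 1577, Be 1757.
So the second ionization energies run Si < Be < B.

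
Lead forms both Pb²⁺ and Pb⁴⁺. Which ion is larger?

Both ions have Z = 82 protons, but Pb⁴⁺ has lost more electrons, so its remaining electrons feel a larger effective nuclear charge per electron and are pulled in more tightly.
Higher positive charge → smaller ion, so Pb²⁺ > Pb⁴⁺.

Pb²⁺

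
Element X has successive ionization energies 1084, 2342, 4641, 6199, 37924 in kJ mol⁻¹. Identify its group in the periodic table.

Group 14

Look for the largest jump between consecutive ionization energies: IE5/IE4 ≈ 6.1, far larger than any earlier ratio.
That jump marks the point where a core electron is being removed. So the atom has 4 valence electrons.
A main-group element with 4 valence electrons is in group 14.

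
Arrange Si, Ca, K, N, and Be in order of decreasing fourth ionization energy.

After 3 electrons have been removed, what remains? Si³⁺ still has 1 valence electron; Ca³⁺ is already 1 electron into the core; K³⁺ is already 2 electrons into the core; N³⁺ still has 2 valence electrons; Be³⁺ is already 1 electron into the core.
Usually core removal costs more than valence removal, but here the competition is close: a tightly held n=2 valence electron can cost more to remove than an n=3 core electron, so the actual values have to decide it.
Valence configurations: Si³⁺ [Ne]3s¹, N³⁺ [He]2s².
The numbers (kJ/mol): Si 4356, Ca 6491, K 5877, N 7475, Be 21007.
Putting it together, IE_4: Si < K < Ca < N < Be.

Be, N, Ca, K, Si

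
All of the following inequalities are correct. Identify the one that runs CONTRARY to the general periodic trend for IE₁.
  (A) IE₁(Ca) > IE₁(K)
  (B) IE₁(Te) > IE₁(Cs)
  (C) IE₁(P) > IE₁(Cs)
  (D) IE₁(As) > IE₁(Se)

(D)

The general trend: IE₁ increases across a period and decreases down a group.
(A) Ca (period 4, group 2) vs K (period 4, group 1): the stated order agrees with the simple trend.
(B) Te (period 5, group 16) vs Cs (period 6, group 1): the stated order agrees with the simple trend.
(C) P (period 3, group 15) vs Cs (period 6, group 1): the stated order agrees with the simple trend.
(D) As (period 4, group 15) vs Se (period 4, group 16): the stated order contradicts the simple trend.
The exception is (D): Se (4p⁴) ionizes more easily than half-filled As (4p³).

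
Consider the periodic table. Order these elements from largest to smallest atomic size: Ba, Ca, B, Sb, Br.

Ba, Ca, Sb, Br, B

B is in period 2, group 13; Ca is in period 4, group 2; Br is in period 4, group 17; Sb is in period 5, group 15; Ba is in period 6, group 2.
Radius decreases left→right (rising Z_eff, same n) and increases top→bottom (higher n).
Neither a single period nor a single group — weigh both effects.
Br > B: the two effects oppose for this pair; the down-group effect wins (114 vs 85 pm).
Sb > Br: both effects reinforce here, so Sb is clearly the larger of the two.
Ca > Sb: period and group pull opposite ways; the across-period shift dominates (171 vs 140 pm).
Ba > Ca: Ba sits below Ca in group 2, so the down-group effect alone puts Ba larger.
For reference (pm): B 85, Ca 171, Br 114, Sb 140, Ba 196.
So from largest to smallest: Ba > Ca > Sb > Br > B.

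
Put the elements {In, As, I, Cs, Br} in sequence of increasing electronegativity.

EN rises left→right (higher Z_eff, smaller atoms) and falls top→bottom (larger, more shielded atoms).
Neither a single period nor a single group — weigh both effects.
In > Cs: relative to Cs, both the across-period and down-group shifts push In's electronegativity up.
As > In: relative to In, both the across-period and down-group shifts push As's electronegativity up.
I > As: period and group pull opposite ways; the across-period shift dominates (2.66 vs 2.18).
Br > I: Br sits above I in group 17, so the down-group effect alone puts Br higher.
Approximate values (Pauling): As 2.18, Br 2.96, In 1.78, I 2.66, Cs 0.79.
So from lowest to highest: Cs < In < As < I < Br.

Cs < In < As < I < Br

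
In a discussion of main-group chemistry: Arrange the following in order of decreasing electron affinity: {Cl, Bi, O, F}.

Cl > F > O > Bi

O is in period 2, group 16; F is in period 2, group 17; Cl is in period 3, group 17; Bi is in period 6, group 15.
Adding an electron releases more energy for atoms nearer the top right (short of the noble gases).
Here both period and group differ, so the two effects have to be weighed against each other.
O > Bi: both effects reinforce here, so O is clearly the higher of the two.
F > O: both are in period 2; the period trend gives F the larger value.
Cl > F: this pair runs against the simple trend — see the exception note.
Note the exception: Cl has a higher electron affinity than F, contrary to the simple trend — F's small 2p subshell makes the incoming electron feel strong e⁻–e⁻ repulsion, so Cl actually releases more energy on gaining an electron.
Approximate values (kJ/mol): O 141, F 328, Cl 349, Bi 91.
So from highest to lowest: Cl > F > O > Bi.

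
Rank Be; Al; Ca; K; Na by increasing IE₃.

Al < K < Ca < Na < Be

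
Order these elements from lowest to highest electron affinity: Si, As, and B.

B is in period 2, group 13; Si is in period 3, group 14; As is in period 4, group 15.
Adding an electron releases more energy for atoms nearer the top right (short of the noble gases).
A diagonal step moves right (one effect) and down (the opposite effect) at once.
As > B: period and group pull opposite ways; the across-period shift dominates (78 vs 27 kJ/mol).
Si > As: period and group pull opposite ways; the down-group shift dominates (134 vs 78 kJ/mol).
For reference (kJ/mol): B 27, Si 134, As 78.
So from lowest to highest: B < As < Si.

B, As, Si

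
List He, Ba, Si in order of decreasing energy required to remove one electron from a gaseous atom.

He > Si > Ba

He is in period 1, group 18; Si is in period 3, group 14; Ba is in period 6, group 2.
First ionization energy rises across a period (greater Z_eff holds electrons more tightly) and falls down a group (valence electrons are farther from the nucleus).
These span different periods and groups, so the two trends combine.
Si > Ba: both effects reinforce here, so Si is clearly the higher of the two.
He > Si: relative to Si, both the across-period and down-group shifts push He's first ionization energy up.
Tabulated first ionization energy (kJ/mol): He 2372, Si 786, Ba 503.
So from highest to lowest: He > Si > Ba.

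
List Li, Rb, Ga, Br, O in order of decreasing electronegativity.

O > Br > Ga > Li > Rb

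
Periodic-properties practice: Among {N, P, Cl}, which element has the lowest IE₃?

The third ionization energy removes an electron from the +2 ion. For each element: N²⁺ still has 3 valence electrons; P²⁺ still has 3 valence electrons; Cl²⁺ still has 5 valence electrons.
All are still removing valence electrons, so compare the +2 ions as you would atoms: IE_3 generally rises across a period (higher Z_eff) and falls down a group (larger shell), subject to the usual subshell exceptions.
Valence configurations: N²⁺ [He]2s²2p¹, P²⁺ [Ne]3s²3p¹, Cl²⁺ [Ne]3s²3p³.
Tabulated IE_3 (kJ/mol): N 4578, P 2914, Cl 3822.
Hence IE_3: P < Cl < N.

P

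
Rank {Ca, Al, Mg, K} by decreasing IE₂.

K > Al > Mg > Ca

After 1 electron has been removed, what remains? Ca⁺ still has 1 valence electron; Al⁺ still has 2 valence electrons; Mg⁺ still has 1 valence electron; K⁺ is the bare [Ar] core.
Breaking into a closed-shell core is much more expensive than removing a leftover valence electron — K has the largest IE_2 here.
Valence configurations: Ca⁺ [Ar]4s¹, Al⁺ [Ne]3s², Mg⁺ [Ne]3s¹.
Approximate IE_2 values (kJ/mol): Ca 1145, Al 1817, Mg 1451, K 3052.
Putting it together, IE_2: Ca < Mg < Al < K.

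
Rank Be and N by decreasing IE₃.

IE_3 is the cost of taking one more electron from the +2 cation: Be²⁺ is the bare [He] core; N²⁺ still has 3 valence electrons.
Core electrons are held far more tightly than valence electrons, so Be tops the IE_3 order.
The numbers (kJ/mol): Be 14849, N 4578.
So the third ionization energies run N < Be.

Be > N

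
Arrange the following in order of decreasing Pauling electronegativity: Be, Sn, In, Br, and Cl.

Be is in period 2, group 2; Cl is in period 3, group 17; Br is in period 4, group 17; In is in period 5, group 13; Sn is in period 5, group 14.
Smaller atoms with higher effective nuclear charge are more electronegative.
Here both period and group differ, so the two effects have to be weighed against each other.
In > Be: period and group pull opposite ways; the across-period shift dominates (1.78 vs 1.57).
Sn > In: both are in period 5; the period trend gives Sn the larger value.
Br > Sn: relative to Sn, both the across-period and down-group shifts push Br's electronegativity up.
Cl > Br: they share group 17; the group trend gives Cl the larger value.
For reference (Pauling): Be 1.57, Cl 3.16, Br 2.96, In 1.78, Sn 1.96.
So from highest to lowest: Cl > Br > Sn > In > Be.

Cl, Br, Sn, In, Be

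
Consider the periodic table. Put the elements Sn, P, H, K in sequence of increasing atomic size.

H < P < Sn < K

H is in period 1, group 1; P is in period 3, group 15; K is in period 4, group 1; Sn is in period 5, group 14.
Moving right in a period, electrons are added to the same shell under a stronger nuclear pull, so atoms get smaller; moving down, a new shell is opened and atoms get larger.
These span different periods and groups, so the two trends combine.
P > H: the two effects oppose for this pair; the down-group effect wins (111 vs 32 pm).
Sn > P: both effects reinforce here, so Sn is clearly the larger of the two.
K > Sn: period and group pull opposite ways; the across-period shift dominates (196 vs 140 pm).
Approximate values (pm): H 32, P 111, K 196, Sn 140.
So from smallest to largest: H < P < Sn < K.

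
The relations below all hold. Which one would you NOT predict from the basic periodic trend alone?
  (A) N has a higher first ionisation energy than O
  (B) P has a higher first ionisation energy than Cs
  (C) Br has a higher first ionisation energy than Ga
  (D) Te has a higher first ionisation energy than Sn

The general trend: first ionisation energy increases across a period and decreases down a group.
(A) N (period 2, group 15) vs O (period 2, group 16): the stated order contradicts the simple trend.
(B) P (period 3, group 15) vs Cs (period 6, group 1): the stated order agrees with the simple trend.
(C) Br (period 4, group 17) vs Ga (period 4, group 13): the stated order agrees with the simple trend.
(D) Te (period 5, group 16) vs Sn (period 5, group 14): the stated order agrees with the simple trend.
The exception is (A): pairing an electron in O's 2p⁴ costs repulsion energy, so O ionizes more easily than half-filled N (2p³).

(A)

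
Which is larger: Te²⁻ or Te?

Forming Te²⁻ adds 2 electrons to Te. More electron–electron repulsion in the same shell, with unchanged nuclear charge, lets the cloud expand.
An anion is larger than its parent atom: Te²⁻ > Te.

Te²⁻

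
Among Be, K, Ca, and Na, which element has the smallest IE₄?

K

IE_4 is the cost of taking one more electron from the +3 cation: Be³⁺ is already 1 electron into the core; K³⁺ is already 2 electrons into the core; Ca³⁺ is already 1 electron into the core; Na³⁺ is already 2 electrons into the core.
All of these are removing an electron from a noble-gas core or deeper; the smaller core (lower principal quantum number) is held far more tightly, and within a period the higher nuclear charge binds the same core more tightly.
The numbers (kJ/mol): Be 21007, K 5877, Ca 6491, Na 9543.
Overall IE_4 order: K < Ca < Na < Be.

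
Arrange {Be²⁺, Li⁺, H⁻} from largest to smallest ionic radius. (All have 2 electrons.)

H⁻ > Li⁺ > Be²⁺

All of these have 2 electrons, so size is governed by nuclear charge alone: the more protons, the stronger the pull on the same electron cloud, and the smaller the ion.
Nuclear charges: Be²⁺ (Z=4), Li⁺ (Z=3), H⁻ (Z=1).
Largest to smallest: H⁻ > Li⁺ > Be²⁺.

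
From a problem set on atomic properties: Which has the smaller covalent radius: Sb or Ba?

Sb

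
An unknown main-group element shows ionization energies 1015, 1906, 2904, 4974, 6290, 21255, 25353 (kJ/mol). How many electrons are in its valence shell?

Look for the largest jump between consecutive ionization energies: IE6/IE5 ≈ 3.4, far larger than any earlier ratio.
That jump marks the point where a core electron is being removed. So the atom has 5 valence electrons.

5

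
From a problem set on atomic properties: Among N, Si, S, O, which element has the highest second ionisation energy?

O

Consider each +1 ion: N⁺ still has 4 valence electrons; Si⁺ still has 3 valence electrons; S⁺ still has 5 valence electrons; O⁺ still has 5 valence electrons.
All are still removing valence electrons, so compare the +1 ions as you would atoms: IE_2 generally rises across a period (higher Z_eff) and falls down a group (larger shell), subject to the usual subshell exceptions.
Valence configurations: N⁺ [He]2s²2p², Si⁺ [Ne]3s²3p¹, S⁺ [Ne]3s²3p³, O⁺ [He]2s²2p³.
Tabulated IE_2 (kJ/mol): N 2856, Si 1577, S 2252, O 3388.
Putting it together, IE_2: Si < S < N < O.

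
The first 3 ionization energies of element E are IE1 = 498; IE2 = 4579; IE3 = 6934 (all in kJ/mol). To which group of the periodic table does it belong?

Group 1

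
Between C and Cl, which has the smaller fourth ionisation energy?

Consider each +3 ion: C³⁺ still has 1 valence electron; Cl³⁺ still has 4 valence electrons.
All are still removing valence electrons, so compare the +3 ions as you would atoms: IE_4 generally rises across a period (higher Z_eff) and falls down a group (larger shell), subject to the usual subshell exceptions.
Valence configurations: C³⁺ [He]2s¹, Cl³⁺ [Ne]3s²3p².
Approximate IE_4 values (kJ/mol): C 6223, Cl 5159.
Putting it together, IE_4: Cl < C.

Cl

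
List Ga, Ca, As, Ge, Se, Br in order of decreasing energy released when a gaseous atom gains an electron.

Br, Se, Ge, As, Ga, Ca

Ca is in period 4, group 2; Ga is in period 4, group 13; Ge is in period 4, group 14; As is in period 4, group 15; Se is in period 4, group 16; Br is in period 4, group 17.
Electron affinity generally becomes more exothermic across a period toward the halogens and less exothermic down a group.
All lie in period 4; the across-period trend (electron affinity increases left to right) applies, with the exception below.
Note the exception: Ge has a higher electron affinity than As, contrary to the simple trend — adding an electron to As's half-filled 4p³ is unfavourable, so Ge (4p²) has the more exothermic EA.
For reference (kJ/mol): Ca 2, Ga 29, Ge 119, As 78, Se 195, Br 325.
So from highest to lowest: Br > Se > Ge > As > Ga > Ca.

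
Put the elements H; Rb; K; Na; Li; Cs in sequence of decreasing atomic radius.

H is in period 1, group 1; Li is in period 2, group 1; Na is in period 3, group 1; K is in period 4, group 1; Rb is in period 5, group 1; Cs is in period 6, group 1.
Atomic radius shrinks across a period as nuclear charge pulls the same shell inward, and grows down a group as new shells are added.
All are in group 1, so atomic radius increases down the group.
So from largest to smallest: Cs > Rb > K > Na > Li > H.

Cs > Rb > K > Na > Li > H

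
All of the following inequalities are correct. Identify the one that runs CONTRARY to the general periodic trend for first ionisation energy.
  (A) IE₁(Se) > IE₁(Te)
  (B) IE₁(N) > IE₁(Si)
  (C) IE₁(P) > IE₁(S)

The general trend: first ionisation energy increases across a period and decreases down a group.
(A) Se (period 4, group 16) vs Te (period 5, group 16): the stated order agrees with the simple trend.
(B) N (period 2, group 15) vs Si (period 3, group 14): the stated order agrees with the simple trend.
(C) P (period 3, group 15) vs S (period 3, group 16): the stated order contradicts the simple trend.
The exception is (C): S (3p⁴) ionizes more easily than half-filled P (3p³) because the paired 3p electron in S is pushed out by e⁻–e⁻ repulsion.

(C)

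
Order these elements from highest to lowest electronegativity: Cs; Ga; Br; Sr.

Br > Ga > Sr > Cs

Ga is in period 4, group 13; Br is in period 4, group 17; Sr is in period 5, group 2; Cs is in period 6, group 1.
EN rises left→right (higher Z_eff, smaller atoms) and falls top→bottom (larger, more shielded atoms).
Neither a single period nor a single group — weigh both effects.
Sr > Cs: relative to Cs, both the across-period and down-group shifts push Sr's electronegativity up.
Ga > Sr: relative to Sr, both the across-period and down-group shifts push Ga's electronegativity up.
Br > Ga: Br lies to the right of Ga in period 4, so the across-period effect alone puts Br higher.
Approximate values (Pauling): Ga 1.81, Br 2.96, Sr 0.95, Cs 0.79.
So from highest to lowest: Br > Ga > Sr > Cs.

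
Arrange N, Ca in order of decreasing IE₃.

Ca > N

After 2 electrons have been removed, what remains? N²⁺ still has 3 valence electrons; Ca²⁺ is the bare [Ar] core.
Core electrons are held far more tightly than valence electrons, so Ca tops the IE_3 order.
The numbers (kJ/mol): N 4578, Ca 4912.
So the third ionization energies run N < Ca.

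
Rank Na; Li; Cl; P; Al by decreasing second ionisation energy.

Li, Na, Cl, P, Al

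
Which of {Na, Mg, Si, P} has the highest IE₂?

Consider each +1 ion: Na⁺ is the bare [Ne] core; Mg⁺ still has 1 valence electron; Si⁺ still has 3 valence electrons; P⁺ still has 4 valence electrons.
Pulling an electron out of a noble-gas core costs far more than removing a remaining valence electron, so Na sits at the high end of IE_2.
Valence configurations: Mg⁺ [Ne]3s¹, Si⁺ [Ne]3s²3p¹, P⁺ [Ne]3s²3p².
Approximate IE_2 values (kJ/mol): Na 4562, Mg 1451, Si 1577, P 1907.
Putting it together, IE_2: Mg < Si < P < Na.

Na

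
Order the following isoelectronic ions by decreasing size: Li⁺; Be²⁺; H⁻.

H⁻, Li⁺, Be²⁺

All of these have 2 electrons, so size is governed by nuclear charge alone: the more protons, the stronger the pull on the same electron cloud, and the smaller the ion.
Nuclear charges: Be²⁺ (Z=4), Li⁺ (Z=3), H⁻ (Z=1).
Largest to smallest: H⁻ > Li⁺ > Be²⁺.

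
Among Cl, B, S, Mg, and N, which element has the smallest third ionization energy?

IE_3 is the cost of taking one more electron from the +2 cation: Cl²⁺ still has 5 valence electrons; B²⁺ still has 1 valence electron; S²⁺ still has 4 valence electrons; Mg²⁺ is the bare [Ne] core; N²⁺ still has 3 valence electrons.
Core electrons are held far more tightly than valence electrons, so Mg tops the IE_3 order.
Valence configurations: Cl²⁺ [Ne]3s²3p³, B²⁺ [He]2s¹, S²⁺ [Ne]3s²3p², N²⁺ [He]2s²2p¹.
The numbers (kJ/mol): Cl 3822, B 3660, S 3357, Mg 7733, N 4578.
So the third ionization energies run S < B < Cl < N < Mg.

S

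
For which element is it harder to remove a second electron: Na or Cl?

After 1 electron has been removed, what remains? Na⁺ is the bare [Ne] core; Cl⁺ still has 6 valence electrons.
Breaking into a closed-shell core is much more expensive than removing a leftover valence electron — Na has the largest IE_2 here.
Tabulated IE_2 (kJ/mol): Na 4562, Cl 2298.
Hence IE_2: Cl < Na.

Na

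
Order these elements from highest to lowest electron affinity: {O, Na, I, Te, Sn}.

O is in period 2, group 16; Na is in period 3, group 1; Sn is in period 5, group 14; Te is in period 5, group 16; I is in period 5, group 17.
EA tends to increase across a period and decrease down a group, though the pattern is less regular than for IE or radius.
These span different periods and groups, so the two trends combine.
Sn > Na: the two effects oppose for this pair; the across-period effect wins (107 vs 53 kJ/mol).
O > Sn: both effects reinforce here, so O is clearly the higher of the two.
Te > O: this pair runs against the simple trend — see the exception note.
I > Te: both are in period 5; the period trend gives I the larger value.
Note the exception: Te has a higher electron affinity than O, contrary to the simple trend — O's compact 2p subshell gives strong electron–electron repulsion on the added electron.
Tabulated electron affinity (kJ/mol): O 141, Na 53, Sn 107, Te 190, I 295.
So from highest to lowest: I > Te > O > Sn > Na.

I > Te > O > Sn > Na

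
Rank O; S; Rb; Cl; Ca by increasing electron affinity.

Ca < Rb < O < S < Cl

O is in period 2, group 16; S is in period 3, group 16; Cl is in period 3, group 17; Ca is in period 4, group 2; Rb is in period 5, group 1.
Electron affinity generally becomes more exothermic across a period toward the halogens and less exothermic down a group.
Neither a single period nor a single group — weigh both effects.
Rb > Ca: this pair runs against the simple trend — see the exception note.
O > Rb: both effects reinforce here, so O is clearly the higher of the two.
S > O: this pair runs against the simple trend — see the exception note.
Cl > S: both are in period 3; the period trend gives Cl the larger value.
Note the exception: Rb has a higher electron affinity than Ca, contrary to the simple trend — adding an electron to Ca (ns²) has to open a new, higher-energy np subshell, which is unfavourable.
Note the exception: S has a higher electron affinity than O, contrary to the simple trend — the compact 2p subshell of O repels the added electron more than S's larger 3p does.
Approximate values (kJ/mol): O 141, S 200, Cl 349, Ca 2, Rb 47.
So from lowest to highest: Ca < Rb < O < S < Cl.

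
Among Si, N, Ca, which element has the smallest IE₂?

The second ionization energy removes an electron from the +1 ion. For each element: Si⁺ still has 3 valence electrons; N⁺ still has 4 valence electrons; Ca⁺ still has 1 valence electron.
All are still removing valence electrons, so compare the +1 ions as you would atoms: IE_2 generally rises across a period (higher Z_eff) and falls down a group (larger shell), subject to the usual subshell exceptions.
Valence configurations: Si⁺ [Ne]3s²3p¹, N⁺ [He]2s²2p², Ca⁺ [Ar]4s¹.
The numbers (kJ/mol): Si 1577, N 2856, Ca 1145.
So the second ionization energies run Ca < Si < N.

Ca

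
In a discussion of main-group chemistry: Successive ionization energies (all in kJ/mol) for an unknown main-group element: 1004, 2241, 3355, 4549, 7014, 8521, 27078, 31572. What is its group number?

Group 16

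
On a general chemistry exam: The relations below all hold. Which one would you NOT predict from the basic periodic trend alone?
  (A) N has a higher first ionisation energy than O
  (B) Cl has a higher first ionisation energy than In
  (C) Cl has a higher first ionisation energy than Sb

(A)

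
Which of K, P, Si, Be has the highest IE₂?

K

Consider each +1 ion: K⁺ is the bare [Ar] core; P⁺ still has 4 valence electrons; Si⁺ still has 3 valence electrons; Be⁺ still has 1 valence electron.
Breaking into a closed-shell core is much more expensive than removing a leftover valence electron — K has the largest IE_2 here.
Valence configurations: P⁺ [Ne]3s²3p², Si⁺ [Ne]3s²3p¹, Be⁺ [He]2s¹.
Approximate IE_2 values (kJ/mol): K 3052, P 1907, Si 1577, Be 1757.
Hence IE_2: Si < Be < P < K.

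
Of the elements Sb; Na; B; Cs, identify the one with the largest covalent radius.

B is in period 2, group 13; Na is in period 3, group 1; Sb is in period 5, group 15; Cs is in period 6, group 1.
Radius decreases left→right (rising Z_eff, same n) and increases top→bottom (higher n).
Here both period and group differ, so the two effects have to be weighed against each other.
Sb > B: period and group pull opposite ways; the down-group shift dominates (140 vs 85 pm).
Na > Sb: the two effects oppose for this pair; the across-period effect wins (155 vs 140 pm).
Cs > Na: Cs sits below Na in group 1, so the down-group effect alone puts Cs larger.
For reference (pm): B 85, Na 155, Sb 140, Cs 232.
The largest covalent radius among these belongs to Cs.

Cs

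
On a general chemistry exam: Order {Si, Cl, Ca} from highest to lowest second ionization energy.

Cl > Si > Ca

Consider each +1 ion: Si⁺ still has 3 valence electrons; Cl⁺ still has 6 valence electrons; Ca⁺ still has 1 valence electron.
All are still removing valence electrons, so compare the +1 ions as you would atoms: IE_2 generally rises across a period (higher Z_eff) and falls down a group (larger shell), subject to the usual subshell exceptions.
Valence configurations: Si⁺ [Ne]3s²3p¹, Cl⁺ [Ne]3s²3p⁴, Ca⁺ [Ar]4s¹.
Approximate IE_2 values (kJ/mol): Si 1577, Cl 2298, Ca 1145.
Overall IE_2 order: Ca < Si < Cl.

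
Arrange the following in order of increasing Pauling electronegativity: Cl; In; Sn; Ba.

Cl is in period 3, group 17; In is in period 5, group 13; Sn is in period 5, group 14; Ba is in period 6, group 2.
Atoms toward the upper right of the periodic table pull bonding electrons most strongly.
These span different periods and groups, so the two trends combine.
In > Ba: both effects reinforce here, so In is clearly the higher of the two.
Sn > In: Sn lies to the right of In in period 5, so the across-period effect alone puts Sn higher.
Cl > Sn: both effects reinforce here, so Cl is clearly the higher of the two.
Tabulated electronegativity (Pauling): Cl 3.16, In 1.78, Sn 1.96, Ba 0.89.
So from lowest to highest: Ba < In < Sn < Cl.

Ba < In < Sn < Cl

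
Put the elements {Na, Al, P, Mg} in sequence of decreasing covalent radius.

Na is in period 3, group 1; Mg is in period 3, group 2; Al is in period 3, group 13; P is in period 3, group 15.
Radius decreases left→right (rising Z_eff, same n) and increases top→bottom (higher n).
All lie in period 3, so atomic radius increases right to left.
So from largest to smallest: Na > Mg > Al > P.

Na > Mg > Al > P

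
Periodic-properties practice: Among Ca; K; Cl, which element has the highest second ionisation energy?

IE_2 is the cost of taking one more electron from the +1 cation: Ca⁺ still has 1 valence electron; K⁺ is the bare [Ar] core; Cl⁺ still has 6 valence electrons.
Pulling an electron out of a noble-gas core costs far more than removing a remaining valence electron, so K sits at the high end of IE_2.
Valence configurations: Ca⁺ [Ar]4s¹, Cl⁺ [Ne]3s²3p⁴.
The numbers (kJ/mol): Ca 1145, K 3052, Cl 2298.
Overall IE_2 order: Ca < Cl < K.

K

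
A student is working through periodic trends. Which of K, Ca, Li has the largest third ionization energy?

Li

The third ionization energy removes an electron from the +2 ion. For each element: K²⁺ is already 1 electron into the core; Ca²⁺ is the bare [Ar] core; Li²⁺ is already 1 electron into the core.
All of these are removing an electron from a noble-gas core or deeper; the smaller core (lower principal quantum number) is held far more tightly, and within a period the higher nuclear charge binds the same core more tightly.
The numbers (kJ/mol): K 4420, Ca 4912, Li 11815.
Putting it together, IE_3: K < Ca < Li.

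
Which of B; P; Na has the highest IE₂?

Na

Consider each +1 ion: B⁺ still has 2 valence electrons; P⁺ still has 4 valence electrons; Na⁺ is the bare [Ne] core.
Breaking into a closed-shell core is much more expensive than removing a leftover valence electron — Na has the largest IE_2 here.
Valence configurations: B⁺ [He]2s², P⁺ [Ne]3s²3p².
The numbers (kJ/mol): B 2427, P 1907, Na 4562.
So the second ionization energies run P < B < Na.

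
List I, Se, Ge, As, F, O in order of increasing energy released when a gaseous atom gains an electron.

As, Ge, O, Se, I, F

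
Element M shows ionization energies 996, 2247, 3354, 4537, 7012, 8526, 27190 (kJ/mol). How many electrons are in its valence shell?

6

Look for the largest jump between consecutive ionization energies: IE7/IE6 ≈ 3.2, far larger than any earlier ratio.
That jump marks the point where a core electron is being removed. So the atom has 6 valence electrons.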